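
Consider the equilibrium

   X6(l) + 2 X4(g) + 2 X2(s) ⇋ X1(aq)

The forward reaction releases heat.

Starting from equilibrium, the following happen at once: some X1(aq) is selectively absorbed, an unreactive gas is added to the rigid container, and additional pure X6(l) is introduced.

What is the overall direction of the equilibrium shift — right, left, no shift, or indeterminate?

right

Removing X1 (aq), a product, drives the reaction to the right.
At constant volume, adding an inert gas leaves every reacting species' partial pressure unchanged, so Q is unchanged — no shift from this change.
X6 is a pure liquid; its activity is 1 regardless of amount, so Q is unaffected — no shift from this change.
Only the nonzero effect(s) matter; the net shift is to the right.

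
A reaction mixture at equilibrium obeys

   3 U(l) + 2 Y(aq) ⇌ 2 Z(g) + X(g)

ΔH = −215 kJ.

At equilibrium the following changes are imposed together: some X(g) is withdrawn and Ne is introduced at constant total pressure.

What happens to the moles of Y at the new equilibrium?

decreases

Removing X (g), a product, drives the reaction to the right.
Adding inert gas at constant total pressure expands the volume and lowers every reacting partial pressure. With Δn_gas = 3 − 0 = +3, Q moves away from K toward the side with fewer gas moles, so the system shifts toward the side with more gas moles — to the right.
The net shift is to the right. Y is a reactant, so its amount decreases.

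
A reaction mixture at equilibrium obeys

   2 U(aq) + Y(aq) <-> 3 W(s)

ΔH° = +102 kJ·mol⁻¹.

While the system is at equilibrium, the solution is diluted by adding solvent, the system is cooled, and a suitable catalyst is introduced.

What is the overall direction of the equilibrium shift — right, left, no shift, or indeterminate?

Dilution lowers every aqueous concentration by the same factor. Δn_aq = 0 − 3 = -3, so the system shifts toward the side with more dissolved moles — to the left.
The forward reaction is endothermic. Lowering T favours the exothermic direction — shift to the left.
A catalyst speeds both forward and reverse rates equally; it changes neither Q nor K — no shift from this change.
Only the nonzero effect(s) matter; the net shift is to the left.

left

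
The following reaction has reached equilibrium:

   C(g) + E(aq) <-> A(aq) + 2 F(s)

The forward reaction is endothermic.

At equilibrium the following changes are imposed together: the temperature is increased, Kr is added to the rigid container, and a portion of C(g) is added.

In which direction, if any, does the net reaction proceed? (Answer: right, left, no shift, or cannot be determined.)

right

The forward reaction is endothermic. Raising T favours the endothermic direction — shift to the right.
At constant volume, adding an inert gas leaves every reacting species' partial pressure unchanged, so Q is unchanged — no shift from this change.
Adding C (g), a reactant, drives the reaction to the right.
Only the nonzero effect(s) matter; the net shift is to the right.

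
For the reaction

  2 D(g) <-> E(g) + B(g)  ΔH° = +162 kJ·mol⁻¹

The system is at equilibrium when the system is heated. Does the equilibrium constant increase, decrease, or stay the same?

K depends on temperature via the van 't Hoff relation. The forward reaction is endothermic, so raising T increases K.

increases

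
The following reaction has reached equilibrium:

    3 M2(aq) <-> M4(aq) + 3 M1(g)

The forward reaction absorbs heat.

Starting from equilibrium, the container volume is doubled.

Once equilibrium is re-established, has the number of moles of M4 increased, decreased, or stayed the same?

increases

Gas moles: reactants 0, products 3 (Δn_gas = +3). Expansion shifts the system toward the side with more moles of gas — to the right.
The net shift is to the right. M4 is a product, so its amount increases.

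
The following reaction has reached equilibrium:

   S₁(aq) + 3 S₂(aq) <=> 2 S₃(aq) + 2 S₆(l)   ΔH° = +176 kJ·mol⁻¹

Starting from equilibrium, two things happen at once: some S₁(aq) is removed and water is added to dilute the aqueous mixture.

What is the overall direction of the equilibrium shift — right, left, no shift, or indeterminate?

Removing S₁ (aq), a reactant, drives the reaction to the left.
Dilution lowers every aqueous concentration by the same factor. Δn_aq = 2 − 4 = -2, so the system shifts toward the side with more dissolved moles — to the left.
All effects act in the same direction — net shift to the left.

left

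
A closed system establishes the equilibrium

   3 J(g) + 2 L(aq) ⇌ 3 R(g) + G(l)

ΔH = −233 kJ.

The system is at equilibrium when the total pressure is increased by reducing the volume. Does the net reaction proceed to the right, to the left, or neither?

no shift

Gas moles: reactants 3, products 3. Δn_gas = 0, so a volume change leaves Q equal to K — no shift from this change.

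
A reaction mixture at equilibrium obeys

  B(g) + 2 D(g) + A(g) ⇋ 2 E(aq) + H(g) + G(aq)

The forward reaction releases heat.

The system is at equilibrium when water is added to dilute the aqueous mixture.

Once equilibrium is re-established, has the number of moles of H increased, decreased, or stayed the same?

increases

Dilution lowers every aqueous concentration by the same factor. Δn_aq = 3 − 0 = +3, so the system shifts toward the side with more dissolved moles — to the right.
The net shift is to the right. H is a product, so its amount increases.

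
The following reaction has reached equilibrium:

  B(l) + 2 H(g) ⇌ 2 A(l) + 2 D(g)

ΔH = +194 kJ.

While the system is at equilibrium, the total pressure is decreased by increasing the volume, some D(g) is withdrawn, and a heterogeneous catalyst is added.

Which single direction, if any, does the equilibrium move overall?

Gas moles: reactants 2, products 2. Δn_gas = 0, so a volume change leaves Q equal to K — no shift from this change.
Removing D (g), a product, drives the reaction to the right.
A catalyst speeds both forward and reverse rates equally; it changes neither Q nor K — no shift from this change.
Only the nonzero effect(s) matter; the net shift is to the right.

right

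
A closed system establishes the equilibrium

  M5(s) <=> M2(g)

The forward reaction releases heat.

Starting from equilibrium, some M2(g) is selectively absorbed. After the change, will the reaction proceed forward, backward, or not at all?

Removing M2 (g), a product, drives the reaction to the right.

right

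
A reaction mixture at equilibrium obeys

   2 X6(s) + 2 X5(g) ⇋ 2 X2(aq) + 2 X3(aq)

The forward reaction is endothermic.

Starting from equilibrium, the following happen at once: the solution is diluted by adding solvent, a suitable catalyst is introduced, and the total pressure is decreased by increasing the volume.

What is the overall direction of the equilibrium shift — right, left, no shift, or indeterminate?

Dilution lowers every aqueous concentration by the same factor. Δn_aq = 4 − 0 = +4, so the system shifts toward the side with more dissolved moles — to the right.
A catalyst speeds both forward and reverse rates equally; it changes neither Q nor K — no shift from this change.
Gas moles: reactants 2, products 0 (Δn_gas = -2). Expansion shifts the system toward the side with more moles of gas — to the left.
The individual effects push in opposite directions; without quantitative information the net direction cannot be determined.

cannot be determined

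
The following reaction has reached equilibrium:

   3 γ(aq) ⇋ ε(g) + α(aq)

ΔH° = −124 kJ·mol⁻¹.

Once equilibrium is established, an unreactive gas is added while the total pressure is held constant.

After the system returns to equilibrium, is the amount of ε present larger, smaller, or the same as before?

Adding inert gas at constant total pressure expands the volume and lowers every reacting partial pressure. With Δn_gas = 1 − 0 = +1, Q moves away from K toward the side with fewer gas moles, so the system shifts toward the side with more gas moles — to the right.
The net shift is to the right. ε is a product, so its amount increases.

increases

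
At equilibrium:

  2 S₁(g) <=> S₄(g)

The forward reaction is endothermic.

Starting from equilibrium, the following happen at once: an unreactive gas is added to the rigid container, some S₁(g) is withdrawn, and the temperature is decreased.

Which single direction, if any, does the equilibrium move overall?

At constant volume, adding an inert gas leaves every reacting species' partial pressure unchanged, so Q is unchanged — no shift from this change.
Removing S₁ (g), a reactant, drives the reaction to the left.
The forward reaction is endothermic. Lowering T favours the exothermic direction — shift to the left.
Only the nonzero effect(s) matter; the net shift is to the left.

left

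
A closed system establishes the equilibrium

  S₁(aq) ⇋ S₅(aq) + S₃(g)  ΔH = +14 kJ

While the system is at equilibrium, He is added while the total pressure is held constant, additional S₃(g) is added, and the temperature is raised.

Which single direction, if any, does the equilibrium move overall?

Adding inert gas at constant total pressure expands the volume and lowers every reacting partial pressure. With Δn_gas = 1 − 0 = +1, Q moves away from K toward the side with fewer gas moles, so the system shifts toward the side with more gas moles — to the right.
Adding S₃ (g), a product, drives the reaction to the left.
The forward reaction is endothermic. Raising T favours the endothermic direction — shift to the right.
The individual effects push in opposite directions; without quantitative information the net direction cannot be determined.

cannot be determined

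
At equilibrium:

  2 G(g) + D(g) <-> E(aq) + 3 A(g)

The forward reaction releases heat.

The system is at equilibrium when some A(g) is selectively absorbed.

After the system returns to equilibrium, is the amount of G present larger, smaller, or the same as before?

Removing A (g), a product, drives the reaction to the right.
The net shift is to the right. G is a reactant, so its amount decreases.

decreases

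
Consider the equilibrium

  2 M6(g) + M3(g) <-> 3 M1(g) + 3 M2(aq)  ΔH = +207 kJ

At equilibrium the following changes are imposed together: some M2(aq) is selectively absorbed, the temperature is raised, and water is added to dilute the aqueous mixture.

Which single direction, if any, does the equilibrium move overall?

Removing M2 (aq), a product, drives the reaction to the right.
The forward reaction is endothermic. Raising T favours the endothermic direction — shift to the right.
Dilution lowers every aqueous concentration by the same factor. Δn_aq = 3 − 0 = +3, so the system shifts toward the side with more dissolved moles — to the right.
All effects act in the same direction — net shift to the right.

right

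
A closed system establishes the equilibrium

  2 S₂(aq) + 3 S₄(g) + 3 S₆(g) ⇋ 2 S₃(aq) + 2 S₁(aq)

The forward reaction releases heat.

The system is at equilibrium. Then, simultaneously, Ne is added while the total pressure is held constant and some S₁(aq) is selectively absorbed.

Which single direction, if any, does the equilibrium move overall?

Adding inert gas at constant total pressure expands the volume and lowers every reacting partial pressure. With Δn_gas = 0 − 6 = -6, Q moves away from K toward the side with fewer gas moles, so the system shifts toward the side with more gas moles — to the left.
Removing S₁ (aq), a product, drives the reaction to the right.
The individual effects push in opposite directions; without quantitative information the net direction cannot be determined.

cannot be determined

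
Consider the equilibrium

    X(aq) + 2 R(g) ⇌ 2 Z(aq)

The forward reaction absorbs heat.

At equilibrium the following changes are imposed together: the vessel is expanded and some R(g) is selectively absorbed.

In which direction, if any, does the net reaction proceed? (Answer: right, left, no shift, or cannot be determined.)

Gas moles: reactants 2, products 0 (Δn_gas = -2). Expansion shifts the system toward the side with more moles of gas — to the left.
Removing R (g), a reactant, drives the reaction to the left.
All effects act in the same direction — net shift to the left.

left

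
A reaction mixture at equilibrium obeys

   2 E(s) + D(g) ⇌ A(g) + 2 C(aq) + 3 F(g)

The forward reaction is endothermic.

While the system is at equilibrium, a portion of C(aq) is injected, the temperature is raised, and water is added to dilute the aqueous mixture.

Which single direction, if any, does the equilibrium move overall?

Adding C (aq), a product, drives the reaction to the left.
The forward reaction is endothermic. Raising T favours the endothermic direction — shift to the right.
Dilution lowers every aqueous concentration by the same factor. Δn_aq = 2 − 0 = +2, so the system shifts toward the side with more dissolved moles — to the right.
The individual effects push in opposite directions; without quantitative information the net direction cannot be determined.

cannot be determined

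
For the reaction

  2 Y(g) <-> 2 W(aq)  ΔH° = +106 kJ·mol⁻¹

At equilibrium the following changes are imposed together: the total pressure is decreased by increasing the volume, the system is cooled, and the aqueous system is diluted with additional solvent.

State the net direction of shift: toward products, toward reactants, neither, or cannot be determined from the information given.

cannot be determined

Gas moles: reactants 2, products 0 (Δn_gas = -2). Expansion shifts the system toward the side with more moles of gas — to the left.
The forward reaction is endothermic. Lowering T favours the exothermic direction — shift to the left.
Dilution lowers every aqueous concentration by the same factor. Δn_aq = 2 − 0 = +2, so the system shifts toward the side with more dissolved moles — to the right.
The individual effects push in opposite directions; without quantitative information the net direction cannot be determined.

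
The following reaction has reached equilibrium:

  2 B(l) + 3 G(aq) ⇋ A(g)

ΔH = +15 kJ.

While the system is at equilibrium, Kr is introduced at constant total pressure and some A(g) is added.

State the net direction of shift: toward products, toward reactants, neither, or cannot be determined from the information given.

cannot be determined

Adding inert gas at constant total pressure expands the volume and lowers every reacting partial pressure. With Δn_gas = 1 − 0 = +1, Q moves away from K toward the side with fewer gas moles, so the system shifts toward the side with more gas moles — to the right.
Adding A (g), a product, drives the reaction to the left.
The individual effects push in opposite directions; without quantitative information the net direction cannot be determined.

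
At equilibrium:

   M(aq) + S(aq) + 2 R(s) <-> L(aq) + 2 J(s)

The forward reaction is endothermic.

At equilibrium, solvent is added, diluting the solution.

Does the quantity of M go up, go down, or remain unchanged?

Dilution lowers every aqueous concentration by the same factor. Δn_aq = 1 − 2 = -1, so the system shifts toward the side with more dissolved moles — to the left.
The net shift is to the left. M is a reactant, so its amount increases.

increases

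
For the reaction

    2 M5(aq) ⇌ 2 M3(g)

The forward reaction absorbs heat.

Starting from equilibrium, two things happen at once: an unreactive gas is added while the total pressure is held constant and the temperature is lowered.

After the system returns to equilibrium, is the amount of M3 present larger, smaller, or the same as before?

cannot be determined

Adding inert gas at constant total pressure expands the volume and lowers every reacting partial pressure. With Δn_gas = 2 − 0 = +2, Q moves away from K toward the side with fewer gas moles, so the system shifts toward the side with more gas moles — to the right.
The forward reaction is endothermic. Lowering T favours the exothermic direction — shift to the left.
The two effects oppose each other, so the net shift — and hence the change in M3 — cannot be determined from the given information.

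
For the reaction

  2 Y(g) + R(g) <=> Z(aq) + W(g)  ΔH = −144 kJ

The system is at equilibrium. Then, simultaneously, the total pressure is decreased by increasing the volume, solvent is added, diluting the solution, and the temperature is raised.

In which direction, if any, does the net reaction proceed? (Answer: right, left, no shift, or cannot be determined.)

Gas moles: reactants 3, products 1 (Δn_gas = -2). Expansion shifts the system toward the side with more moles of gas — to the left.
Dilution lowers every aqueous concentration by the same factor. Δn_aq = 1 − 0 = +1, so the system shifts toward the side with more dissolved moles — to the right.
The forward reaction is exothermic. Raising T favours the endothermic direction — shift to the left.
The individual effects push in opposite directions; without quantitative information the net direction cannot be determined.

cannot be determined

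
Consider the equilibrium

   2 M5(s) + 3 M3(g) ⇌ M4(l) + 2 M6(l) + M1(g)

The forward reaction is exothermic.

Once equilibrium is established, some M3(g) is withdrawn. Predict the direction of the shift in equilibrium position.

left

Removing M3 (g), a reactant, drives the reaction to the left.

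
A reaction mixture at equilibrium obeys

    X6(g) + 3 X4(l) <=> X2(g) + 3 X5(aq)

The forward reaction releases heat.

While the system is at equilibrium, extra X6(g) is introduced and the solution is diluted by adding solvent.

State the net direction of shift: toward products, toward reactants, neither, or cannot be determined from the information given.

Adding X6 (g), a reactant, drives the reaction to the right.
Dilution lowers every aqueous concentration by the same factor. Δn_aq = 3 − 0 = +3, so the system shifts toward the side with more dissolved moles — to the right.
All effects act in the same direction — net shift to the right.

right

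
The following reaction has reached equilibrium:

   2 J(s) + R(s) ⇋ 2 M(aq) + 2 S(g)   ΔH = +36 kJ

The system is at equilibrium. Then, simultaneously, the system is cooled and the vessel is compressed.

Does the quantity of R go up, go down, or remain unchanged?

increases

The forward reaction is endothermic. Lowering T favours the exothermic direction — shift to the left.
Gas moles: reactants 0, products 2 (Δn_gas = +2). Compression shifts the system toward the side with fewer moles of gas — to the left.
The net shift is to the left. R is a reactant, so its amount increases.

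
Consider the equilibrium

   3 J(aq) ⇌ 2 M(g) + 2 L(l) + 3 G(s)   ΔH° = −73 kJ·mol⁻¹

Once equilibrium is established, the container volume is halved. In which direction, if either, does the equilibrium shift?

left

Gas moles: reactants 0, products 2 (Δn_gas = +2). Compression shifts the system toward the side with fewer moles of gas — to the left.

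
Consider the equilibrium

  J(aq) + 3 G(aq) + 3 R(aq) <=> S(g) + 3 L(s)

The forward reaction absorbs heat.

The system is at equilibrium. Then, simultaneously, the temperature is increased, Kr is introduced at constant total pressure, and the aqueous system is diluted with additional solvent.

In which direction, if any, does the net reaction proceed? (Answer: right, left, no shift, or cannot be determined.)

The forward reaction is endothermic. Raising T favours the endothermic direction — shift to the right.
Adding inert gas at constant total pressure expands the volume and lowers every reacting partial pressure. With Δn_gas = 1 − 0 = +1, Q moves away from K toward the side with fewer gas moles, so the system shifts toward the side with more gas moles — to the right.
Dilution lowers every aqueous concentration by the same factor. Δn_aq = 0 − 7 = -7, so the system shifts toward the side with more dissolved moles — to the left.
The individual effects push in opposite directions; without quantitative information the net direction cannot be determined.

cannot be determined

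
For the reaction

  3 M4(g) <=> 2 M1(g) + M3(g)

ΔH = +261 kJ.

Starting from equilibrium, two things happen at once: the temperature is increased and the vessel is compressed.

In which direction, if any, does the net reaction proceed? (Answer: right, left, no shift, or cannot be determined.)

right

The forward reaction is endothermic. Raising T favours the endothermic direction — shift to the right.
Gas moles: reactants 3, products 3. Δn_gas = 0, so a volume change leaves Q equal to K — no shift from this change.
Only the nonzero effect(s) matter; the net shift is to the right.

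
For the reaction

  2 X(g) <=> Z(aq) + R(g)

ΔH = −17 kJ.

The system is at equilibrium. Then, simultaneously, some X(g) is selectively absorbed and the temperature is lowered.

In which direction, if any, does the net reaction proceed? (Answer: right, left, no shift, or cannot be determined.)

Removing X (g), a reactant, drives the reaction to the left.
The forward reaction is exothermic. Lowering T favours the exothermic direction — shift to the right.
The individual effects push in opposite directions; without quantitative information the net direction cannot be determined.

cannot be determined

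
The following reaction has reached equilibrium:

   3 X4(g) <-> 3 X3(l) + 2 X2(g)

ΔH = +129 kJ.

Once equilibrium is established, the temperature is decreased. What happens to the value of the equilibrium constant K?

K depends on temperature via the van 't Hoff relation. The forward reaction is endothermic, so lowering T decreases K.

decreases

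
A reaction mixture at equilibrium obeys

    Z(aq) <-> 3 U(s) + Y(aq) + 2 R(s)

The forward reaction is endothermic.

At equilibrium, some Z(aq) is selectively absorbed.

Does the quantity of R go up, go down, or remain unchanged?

decreases

Removing Z (aq), a reactant, drives the reaction to the left.
The net shift is to the left. R is a product, so its amount decreases.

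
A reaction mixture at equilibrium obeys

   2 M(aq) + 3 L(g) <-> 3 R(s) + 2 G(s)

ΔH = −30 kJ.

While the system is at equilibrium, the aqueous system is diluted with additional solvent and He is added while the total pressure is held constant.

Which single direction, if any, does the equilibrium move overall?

Dilution lowers every aqueous concentration by the same factor. Δn_aq = 0 − 2 = -2, so the system shifts toward the side with more dissolved moles — to the left.
Adding inert gas at constant total pressure expands the volume and lowers every reacting partial pressure. With Δn_gas = 0 − 3 = -3, Q moves away from K toward the side with fewer gas moles, so the system shifts toward the side with more gas moles — to the left.
All effects act in the same direction — net shift to the left.

left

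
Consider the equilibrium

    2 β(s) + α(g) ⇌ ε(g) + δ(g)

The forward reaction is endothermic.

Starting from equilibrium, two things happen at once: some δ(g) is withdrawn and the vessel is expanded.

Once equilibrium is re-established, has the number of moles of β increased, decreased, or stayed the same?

decreases

Removing δ (g), a product, drives the reaction to the right.
Gas moles: reactants 1, products 2 (Δn_gas = +1). Expansion shifts the system toward the side with more moles of gas — to the right.
The net shift is to the right. β is a reactant, so its amount decreases.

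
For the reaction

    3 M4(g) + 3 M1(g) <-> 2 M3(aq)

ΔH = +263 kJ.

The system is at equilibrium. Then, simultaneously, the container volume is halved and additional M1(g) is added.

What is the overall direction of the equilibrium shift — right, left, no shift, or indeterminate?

Gas moles: reactants 6, products 0 (Δn_gas = -6). Compression shifts the system toward the side with fewer moles of gas — to the right.
Adding M1 (g), a reactant, drives the reaction to the right.
All effects act in the same direction — net shift to the right.

right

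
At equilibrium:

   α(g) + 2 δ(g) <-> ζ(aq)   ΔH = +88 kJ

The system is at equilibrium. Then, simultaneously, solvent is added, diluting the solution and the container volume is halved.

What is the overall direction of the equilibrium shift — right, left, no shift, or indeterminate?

right

Dilution lowers every aqueous concentration by the same factor. Δn_aq = 1 − 0 = +1, so the system shifts toward the side with more dissolved moles — to the right.
Gas moles: reactants 3, products 0 (Δn_gas = -3). Compression shifts the system toward the side with fewer moles of gas — to the right.
All effects act in the same direction — net shift to the right.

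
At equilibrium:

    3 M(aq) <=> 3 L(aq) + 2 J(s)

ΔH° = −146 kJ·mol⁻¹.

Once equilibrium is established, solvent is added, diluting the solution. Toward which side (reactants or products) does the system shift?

Dilution scales every aqueous concentration by the same factor. Δn_aq = 3 − 3 = 0, so Q is unchanged — no shift.

no shift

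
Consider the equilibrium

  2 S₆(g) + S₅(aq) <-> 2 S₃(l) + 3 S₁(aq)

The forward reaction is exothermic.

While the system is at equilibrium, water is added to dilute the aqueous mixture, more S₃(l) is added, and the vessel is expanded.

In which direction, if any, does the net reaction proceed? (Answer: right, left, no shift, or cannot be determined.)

Dilution lowers every aqueous concentration by the same factor. Δn_aq = 3 − 1 = +2, so the system shifts toward the side with more dissolved moles — to the right.
S₃ is a pure liquid; its activity is 1 regardless of amount, so Q is unaffected — no shift from this change.
Gas moles: reactants 2, products 0 (Δn_gas = -2). Expansion shifts the system toward the side with more moles of gas — to the left.
The individual effects push in opposite directions; without quantitative information the net direction cannot be determined.

cannot be determined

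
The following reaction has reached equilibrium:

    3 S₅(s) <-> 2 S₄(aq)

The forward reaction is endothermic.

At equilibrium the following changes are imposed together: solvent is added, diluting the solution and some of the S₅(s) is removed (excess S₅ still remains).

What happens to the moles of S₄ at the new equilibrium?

Dilution lowers every aqueous concentration by the same factor. Δn_aq = 2 − 0 = +2, so the system shifts toward the side with more dissolved moles — to the right.
S₅ is a pure solid; its activity is 1 regardless of amount, so Q is unaffected — no shift from this change.
The net shift is to the right. S₄ is a product, so its amount increases.

increases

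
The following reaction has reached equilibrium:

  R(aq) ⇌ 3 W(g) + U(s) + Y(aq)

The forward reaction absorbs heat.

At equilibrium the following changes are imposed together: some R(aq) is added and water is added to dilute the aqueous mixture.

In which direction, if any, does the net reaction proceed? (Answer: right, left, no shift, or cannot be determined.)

Adding R (aq), a reactant, drives the reaction to the right.
Dilution scales every aqueous concentration by the same factor. Δn_aq = 1 − 1 = 0, so Q is unchanged — no shift.
Only the nonzero effect(s) matter; the net shift is to the right.

right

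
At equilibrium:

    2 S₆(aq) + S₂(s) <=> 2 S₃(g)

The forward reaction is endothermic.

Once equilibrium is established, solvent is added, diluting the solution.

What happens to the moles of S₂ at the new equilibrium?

increases

Dilution lowers every aqueous concentration by the same factor. Δn_aq = 0 − 2 = -2, so the system shifts toward the side with more dissolved moles — to the left.
The net shift is to the left. S₂ is a reactant, so its amount increases.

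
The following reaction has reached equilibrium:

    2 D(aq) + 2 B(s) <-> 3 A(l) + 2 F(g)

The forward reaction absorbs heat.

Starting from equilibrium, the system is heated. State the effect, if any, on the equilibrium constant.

increases

K depends on temperature via the van 't Hoff relation. The forward reaction is endothermic, so raising T increases K.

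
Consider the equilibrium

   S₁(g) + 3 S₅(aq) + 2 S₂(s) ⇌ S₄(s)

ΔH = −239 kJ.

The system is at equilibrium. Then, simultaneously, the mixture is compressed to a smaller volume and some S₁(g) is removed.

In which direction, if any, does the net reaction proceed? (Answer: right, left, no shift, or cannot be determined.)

cannot be determined

Gas moles: reactants 1, products 0 (Δn_gas = -1). Compression shifts the system toward the side with fewer moles of gas — to the right.
Removing S₁ (g), a reactant, drives the reaction to the left.
The individual effects push in opposite directions; without quantitative information the net direction cannot be determined.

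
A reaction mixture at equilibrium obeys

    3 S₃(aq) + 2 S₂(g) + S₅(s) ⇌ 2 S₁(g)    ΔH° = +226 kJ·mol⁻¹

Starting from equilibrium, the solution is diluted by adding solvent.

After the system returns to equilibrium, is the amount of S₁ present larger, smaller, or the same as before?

Dilution lowers every aqueous concentration by the same factor. Δn_aq = 0 − 3 = -3, so the system shifts toward the side with more dissolved moles — to the left.
The net shift is to the left. S₁ is a product, so its amount decreases.

decreases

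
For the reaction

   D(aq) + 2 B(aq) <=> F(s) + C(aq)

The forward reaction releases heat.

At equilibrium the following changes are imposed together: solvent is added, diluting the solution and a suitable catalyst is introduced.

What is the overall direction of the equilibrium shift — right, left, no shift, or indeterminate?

Dilution lowers every aqueous concentration by the same factor. Δn_aq = 1 − 3 = -2, so the system shifts toward the side with more dissolved moles — to the left.
A catalyst speeds both forward and reverse rates equally; it changes neither Q nor K — no shift from this change.
Only the nonzero effect(s) matter; the net shift is to the left.

left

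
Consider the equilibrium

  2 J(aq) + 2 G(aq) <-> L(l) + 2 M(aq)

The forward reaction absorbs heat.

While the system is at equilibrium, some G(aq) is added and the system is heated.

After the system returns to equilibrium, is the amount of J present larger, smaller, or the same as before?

decreases

Adding G (aq), a reactant, drives the reaction to the right.
The forward reaction is endothermic. Raising T favours the endothermic direction — shift to the right.
The net shift is to the right. J is a reactant, so its amount decreases.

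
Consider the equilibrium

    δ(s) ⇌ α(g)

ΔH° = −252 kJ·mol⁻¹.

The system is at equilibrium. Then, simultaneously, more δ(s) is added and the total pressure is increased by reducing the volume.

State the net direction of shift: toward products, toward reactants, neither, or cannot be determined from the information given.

δ is a pure solid; its activity is 1 regardless of amount, so Q is unaffected — no shift from this change.
Gas moles: reactants 0, products 1 (Δn_gas = +1). Compression shifts the system toward the side with fewer moles of gas — to the left.
Only the nonzero effect(s) matter; the net shift is to the left.

left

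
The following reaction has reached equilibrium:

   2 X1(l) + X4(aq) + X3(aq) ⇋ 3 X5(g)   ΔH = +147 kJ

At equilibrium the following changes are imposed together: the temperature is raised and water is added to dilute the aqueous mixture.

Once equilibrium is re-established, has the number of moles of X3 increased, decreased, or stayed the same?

cannot be determined

The forward reaction is endothermic. Raising T favours the endothermic direction — shift to the right.
Dilution lowers every aqueous concentration by the same factor. Δn_aq = 0 − 2 = -2, so the system shifts toward the side with more dissolved moles — to the left.
The two effects oppose each other, so the net shift — and hence the change in X3 — cannot be determined from the given information.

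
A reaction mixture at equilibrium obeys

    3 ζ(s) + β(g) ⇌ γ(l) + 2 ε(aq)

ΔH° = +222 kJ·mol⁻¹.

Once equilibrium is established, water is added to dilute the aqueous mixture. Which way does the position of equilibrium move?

right

Dilution lowers every aqueous concentration by the same factor. Δn_aq = 2 − 0 = +2, so the system shifts toward the side with more dissolved moles — to the right.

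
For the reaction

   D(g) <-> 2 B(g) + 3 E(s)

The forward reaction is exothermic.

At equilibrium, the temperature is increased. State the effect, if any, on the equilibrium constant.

decreases

K depends on temperature via the van 't Hoff relation. The forward reaction is exothermic, so raising T decreases K.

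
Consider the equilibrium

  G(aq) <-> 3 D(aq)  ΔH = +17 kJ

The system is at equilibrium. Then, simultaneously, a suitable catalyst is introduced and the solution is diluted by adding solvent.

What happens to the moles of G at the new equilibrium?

decreases

A catalyst speeds both forward and reverse rates equally; it changes neither Q nor K — no shift from this change.
Dilution lowers every aqueous concentration by the same factor. Δn_aq = 3 − 1 = +2, so the system shifts toward the side with more dissolved moles — to the right.
The net shift is to the right. G is a reactant, so its amount decreases.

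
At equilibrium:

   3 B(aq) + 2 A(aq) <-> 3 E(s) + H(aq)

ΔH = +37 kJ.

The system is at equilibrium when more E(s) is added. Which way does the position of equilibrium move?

E is a pure solid; its activity is 1 regardless of amount, so Q is unaffected — no shift from this change.

no shift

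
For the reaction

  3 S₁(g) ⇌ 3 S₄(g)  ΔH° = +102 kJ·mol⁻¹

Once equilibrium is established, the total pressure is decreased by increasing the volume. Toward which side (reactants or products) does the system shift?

Gas moles: reactants 3, products 3. Δn_gas = 0, so a volume change leaves Q equal to K — no shift from this change.

no shift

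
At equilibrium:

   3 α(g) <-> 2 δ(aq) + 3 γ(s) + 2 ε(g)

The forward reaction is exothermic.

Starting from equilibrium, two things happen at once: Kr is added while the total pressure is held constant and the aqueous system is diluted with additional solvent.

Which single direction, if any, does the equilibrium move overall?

Adding inert gas at constant total pressure expands the volume and lowers every reacting partial pressure. With Δn_gas = 2 − 3 = -1, Q moves away from K toward the side with fewer gas moles, so the system shifts toward the side with more gas moles — to the left.
Dilution lowers every aqueous concentration by the same factor. Δn_aq = 2 − 0 = +2, so the system shifts toward the side with more dissolved moles — to the right.
The individual effects push in opposite directions; without quantitative information the net direction cannot be determined.

cannot be determined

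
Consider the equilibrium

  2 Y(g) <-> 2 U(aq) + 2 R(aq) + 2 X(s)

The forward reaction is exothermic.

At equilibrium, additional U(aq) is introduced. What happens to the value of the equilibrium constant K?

The equilibrium constant depends only on temperature. This perturbation may move the position of equilibrium, but since T is unchanged, K itself is unchanged.

unchanged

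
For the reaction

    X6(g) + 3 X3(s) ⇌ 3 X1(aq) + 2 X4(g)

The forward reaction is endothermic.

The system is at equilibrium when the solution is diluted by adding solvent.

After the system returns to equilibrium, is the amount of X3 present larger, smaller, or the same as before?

decreases

Dilution lowers every aqueous concentration by the same factor. Δn_aq = 3 − 0 = +3, so the system shifts toward the side with more dissolved moles — to the right.
The net shift is to the right. X3 is a reactant, so its amount decreases.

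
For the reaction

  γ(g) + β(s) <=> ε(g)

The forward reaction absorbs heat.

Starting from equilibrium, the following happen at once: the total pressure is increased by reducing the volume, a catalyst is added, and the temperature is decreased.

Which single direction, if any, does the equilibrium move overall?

left

Gas moles: reactants 1, products 1. Δn_gas = 0, so a volume change leaves Q equal to K — no shift from this change.
A catalyst speeds both forward and reverse rates equally; it changes neither Q nor K — no shift from this change.
The forward reaction is endothermic. Lowering T favours the exothermic direction — shift to the left.
Only the nonzero effect(s) matter; the net shift is to the left.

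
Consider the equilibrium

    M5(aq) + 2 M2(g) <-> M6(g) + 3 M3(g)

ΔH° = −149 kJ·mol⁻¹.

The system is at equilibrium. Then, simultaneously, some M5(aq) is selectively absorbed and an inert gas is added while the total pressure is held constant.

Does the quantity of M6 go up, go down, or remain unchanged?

Removing M5 (aq), a reactant, drives the reaction to the left.
Adding inert gas at constant total pressure expands the volume and lowers every reacting partial pressure. With Δn_gas = 4 − 2 = +2, Q moves away from K toward the side with fewer gas moles, so the system shifts toward the side with more gas moles — to the right.
The two effects oppose each other, so the net shift — and hence the change in M6 — cannot be determined from the given information.

cannot be determined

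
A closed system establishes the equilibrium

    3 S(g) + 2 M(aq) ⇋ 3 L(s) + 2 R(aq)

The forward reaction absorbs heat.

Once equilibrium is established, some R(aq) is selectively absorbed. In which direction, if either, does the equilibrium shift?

right

Removing R (aq), a product, drives the reaction to the right.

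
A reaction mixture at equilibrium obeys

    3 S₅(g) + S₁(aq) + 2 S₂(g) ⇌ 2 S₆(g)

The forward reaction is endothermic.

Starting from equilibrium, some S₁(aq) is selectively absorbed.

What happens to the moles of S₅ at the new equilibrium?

Removing S₁ (aq), a reactant, drives the reaction to the left.
The net shift is to the left. S₅ is a reactant, so its amount increases.

increases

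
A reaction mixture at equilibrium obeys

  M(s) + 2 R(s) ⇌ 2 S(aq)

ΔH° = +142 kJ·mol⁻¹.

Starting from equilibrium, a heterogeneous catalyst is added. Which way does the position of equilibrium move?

no shift

A catalyst speeds both forward and reverse rates equally; it changes neither Q nor K — no shift from this change.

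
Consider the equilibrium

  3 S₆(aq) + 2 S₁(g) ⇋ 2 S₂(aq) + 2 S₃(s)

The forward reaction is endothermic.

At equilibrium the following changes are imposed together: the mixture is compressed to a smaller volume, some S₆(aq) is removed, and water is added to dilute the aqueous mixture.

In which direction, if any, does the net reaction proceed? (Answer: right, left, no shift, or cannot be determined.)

Gas moles: reactants 2, products 0 (Δn_gas = -2). Compression shifts the system toward the side with fewer moles of gas — to the right.
Removing S₆ (aq), a reactant, drives the reaction to the left.
Dilution lowers every aqueous concentration by the same factor. Δn_aq = 2 − 3 = -1, so the system shifts toward the side with more dissolved moles — to the left.
The individual effects push in opposite directions; without quantitative information the net direction cannot be determined.

cannot be determined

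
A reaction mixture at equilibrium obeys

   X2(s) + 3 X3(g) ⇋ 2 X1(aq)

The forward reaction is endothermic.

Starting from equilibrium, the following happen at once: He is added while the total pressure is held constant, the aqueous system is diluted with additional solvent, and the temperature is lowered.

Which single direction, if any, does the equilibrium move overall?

cannot be determined

Adding inert gas at constant total pressure expands the volume and lowers every reacting partial pressure. With Δn_gas = 0 − 3 = -3, Q moves away from K toward the side with fewer gas moles, so the system shifts toward the side with more gas moles — to the left.
Dilution lowers every aqueous concentration by the same factor. Δn_aq = 2 − 0 = +2, so the system shifts toward the side with more dissolved moles — to the right.
The forward reaction is endothermic. Lowering T favours the exothermic direction — shift to the left.
The individual effects push in opposite directions; without quantitative information the net direction cannot be determined.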